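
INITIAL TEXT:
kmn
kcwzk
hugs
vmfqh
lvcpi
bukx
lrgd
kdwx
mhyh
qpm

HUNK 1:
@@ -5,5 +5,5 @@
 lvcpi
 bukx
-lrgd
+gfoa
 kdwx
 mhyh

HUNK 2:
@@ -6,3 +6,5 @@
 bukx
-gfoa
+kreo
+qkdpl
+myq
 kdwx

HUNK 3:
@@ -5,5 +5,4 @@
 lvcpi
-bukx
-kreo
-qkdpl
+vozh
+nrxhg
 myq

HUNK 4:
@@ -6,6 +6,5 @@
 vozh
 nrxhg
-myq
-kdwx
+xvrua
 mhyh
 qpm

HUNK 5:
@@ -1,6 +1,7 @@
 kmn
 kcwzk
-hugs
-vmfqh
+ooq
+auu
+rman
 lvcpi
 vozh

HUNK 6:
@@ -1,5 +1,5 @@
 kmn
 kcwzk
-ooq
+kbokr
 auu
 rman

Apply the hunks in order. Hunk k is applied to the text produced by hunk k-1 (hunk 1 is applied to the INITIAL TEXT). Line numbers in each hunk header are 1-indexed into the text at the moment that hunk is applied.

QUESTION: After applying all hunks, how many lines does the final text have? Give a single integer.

Answer: 11

Derivation:
Hunk 1: at line 5 remove [lrgd] add [gfoa] -> 10 lines: kmn kcwzk hugs vmfqh lvcpi bukx gfoa kdwx mhyh qpm
Hunk 2: at line 6 remove [gfoa] add [kreo,qkdpl,myq] -> 12 lines: kmn kcwzk hugs vmfqh lvcpi bukx kreo qkdpl myq kdwx mhyh qpm
Hunk 3: at line 5 remove [bukx,kreo,qkdpl] add [vozh,nrxhg] -> 11 lines: kmn kcwzk hugs vmfqh lvcpi vozh nrxhg myq kdwx mhyh qpm
Hunk 4: at line 6 remove [myq,kdwx] add [xvrua] -> 10 lines: kmn kcwzk hugs vmfqh lvcpi vozh nrxhg xvrua mhyh qpm
Hunk 5: at line 1 remove [hugs,vmfqh] add [ooq,auu,rman] -> 11 lines: kmn kcwzk ooq auu rman lvcpi vozh nrxhg xvrua mhyh qpm
Hunk 6: at line 1 remove [ooq] add [kbokr] -> 11 lines: kmn kcwzk kbokr auu rman lvcpi vozh nrxhg xvrua mhyh qpm
Final line count: 11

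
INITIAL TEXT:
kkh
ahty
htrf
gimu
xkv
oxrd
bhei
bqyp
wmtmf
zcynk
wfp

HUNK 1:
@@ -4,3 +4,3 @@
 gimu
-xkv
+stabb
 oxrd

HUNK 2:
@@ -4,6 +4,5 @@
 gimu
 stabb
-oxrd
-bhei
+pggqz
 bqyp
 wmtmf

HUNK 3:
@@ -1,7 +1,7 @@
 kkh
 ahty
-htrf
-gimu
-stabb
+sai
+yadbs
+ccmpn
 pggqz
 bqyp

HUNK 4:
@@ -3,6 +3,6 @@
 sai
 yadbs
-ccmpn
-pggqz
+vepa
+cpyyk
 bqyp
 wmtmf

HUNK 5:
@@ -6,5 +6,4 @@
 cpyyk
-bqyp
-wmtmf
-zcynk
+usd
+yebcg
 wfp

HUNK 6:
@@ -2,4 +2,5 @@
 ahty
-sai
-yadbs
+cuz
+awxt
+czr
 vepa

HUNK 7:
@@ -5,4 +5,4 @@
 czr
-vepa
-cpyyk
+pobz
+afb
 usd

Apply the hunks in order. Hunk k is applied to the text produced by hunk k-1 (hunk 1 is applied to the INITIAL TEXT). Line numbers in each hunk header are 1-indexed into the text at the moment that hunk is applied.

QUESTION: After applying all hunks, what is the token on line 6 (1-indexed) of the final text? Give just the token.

Answer: pobz

Derivation:
Hunk 1: at line 4 remove [xkv] add [stabb] -> 11 lines: kkh ahty htrf gimu stabb oxrd bhei bqyp wmtmf zcynk wfp
Hunk 2: at line 4 remove [oxrd,bhei] add [pggqz] -> 10 lines: kkh ahty htrf gimu stabb pggqz bqyp wmtmf zcynk wfp
Hunk 3: at line 1 remove [htrf,gimu,stabb] add [sai,yadbs,ccmpn] -> 10 lines: kkh ahty sai yadbs ccmpn pggqz bqyp wmtmf zcynk wfp
Hunk 4: at line 3 remove [ccmpn,pggqz] add [vepa,cpyyk] -> 10 lines: kkh ahty sai yadbs vepa cpyyk bqyp wmtmf zcynk wfp
Hunk 5: at line 6 remove [bqyp,wmtmf,zcynk] add [usd,yebcg] -> 9 lines: kkh ahty sai yadbs vepa cpyyk usd yebcg wfp
Hunk 6: at line 2 remove [sai,yadbs] add [cuz,awxt,czr] -> 10 lines: kkh ahty cuz awxt czr vepa cpyyk usd yebcg wfp
Hunk 7: at line 5 remove [vepa,cpyyk] add [pobz,afb] -> 10 lines: kkh ahty cuz awxt czr pobz afb usd yebcg wfp
Final line 6: pobz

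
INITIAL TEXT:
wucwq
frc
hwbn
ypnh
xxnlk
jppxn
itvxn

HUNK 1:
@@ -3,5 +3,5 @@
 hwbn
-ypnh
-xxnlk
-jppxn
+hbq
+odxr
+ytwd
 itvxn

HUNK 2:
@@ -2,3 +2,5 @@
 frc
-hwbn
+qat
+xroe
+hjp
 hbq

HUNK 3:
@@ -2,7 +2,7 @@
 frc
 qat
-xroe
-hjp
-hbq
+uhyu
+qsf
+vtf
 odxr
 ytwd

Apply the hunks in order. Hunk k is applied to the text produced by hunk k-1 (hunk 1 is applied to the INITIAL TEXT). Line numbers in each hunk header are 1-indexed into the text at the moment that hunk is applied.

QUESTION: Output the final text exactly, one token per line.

Hunk 1: at line 3 remove [ypnh,xxnlk,jppxn] add [hbq,odxr,ytwd] -> 7 lines: wucwq frc hwbn hbq odxr ytwd itvxn
Hunk 2: at line 2 remove [hwbn] add [qat,xroe,hjp] -> 9 lines: wucwq frc qat xroe hjp hbq odxr ytwd itvxn
Hunk 3: at line 2 remove [xroe,hjp,hbq] add [uhyu,qsf,vtf] -> 9 lines: wucwq frc qat uhyu qsf vtf odxr ytwd itvxn

Answer: wucwq
frc
qat
uhyu
qsf
vtf
odxr
ytwd
itvxn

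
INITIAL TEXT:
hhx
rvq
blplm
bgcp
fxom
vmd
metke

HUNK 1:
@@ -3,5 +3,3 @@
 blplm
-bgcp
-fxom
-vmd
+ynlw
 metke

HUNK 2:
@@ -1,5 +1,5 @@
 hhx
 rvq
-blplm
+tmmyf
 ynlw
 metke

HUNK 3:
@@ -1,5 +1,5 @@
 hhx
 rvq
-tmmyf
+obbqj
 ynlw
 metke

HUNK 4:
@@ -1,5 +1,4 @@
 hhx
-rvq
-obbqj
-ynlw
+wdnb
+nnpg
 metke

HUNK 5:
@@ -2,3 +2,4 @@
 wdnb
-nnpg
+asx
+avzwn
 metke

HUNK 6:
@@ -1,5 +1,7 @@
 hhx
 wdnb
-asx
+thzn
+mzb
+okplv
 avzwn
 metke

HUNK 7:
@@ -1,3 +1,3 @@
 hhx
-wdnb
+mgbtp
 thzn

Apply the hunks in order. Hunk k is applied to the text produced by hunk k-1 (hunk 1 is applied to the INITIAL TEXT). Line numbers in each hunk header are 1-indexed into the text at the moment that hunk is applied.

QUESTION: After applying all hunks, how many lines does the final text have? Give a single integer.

Answer: 7

Derivation:
Hunk 1: at line 3 remove [bgcp,fxom,vmd] add [ynlw] -> 5 lines: hhx rvq blplm ynlw metke
Hunk 2: at line 1 remove [blplm] add [tmmyf] -> 5 lines: hhx rvq tmmyf ynlw metke
Hunk 3: at line 1 remove [tmmyf] add [obbqj] -> 5 lines: hhx rvq obbqj ynlw metke
Hunk 4: at line 1 remove [rvq,obbqj,ynlw] add [wdnb,nnpg] -> 4 lines: hhx wdnb nnpg metke
Hunk 5: at line 2 remove [nnpg] add [asx,avzwn] -> 5 lines: hhx wdnb asx avzwn metke
Hunk 6: at line 1 remove [asx] add [thzn,mzb,okplv] -> 7 lines: hhx wdnb thzn mzb okplv avzwn metke
Hunk 7: at line 1 remove [wdnb] add [mgbtp] -> 7 lines: hhx mgbtp thzn mzb okplv avzwn metke
Final line count: 7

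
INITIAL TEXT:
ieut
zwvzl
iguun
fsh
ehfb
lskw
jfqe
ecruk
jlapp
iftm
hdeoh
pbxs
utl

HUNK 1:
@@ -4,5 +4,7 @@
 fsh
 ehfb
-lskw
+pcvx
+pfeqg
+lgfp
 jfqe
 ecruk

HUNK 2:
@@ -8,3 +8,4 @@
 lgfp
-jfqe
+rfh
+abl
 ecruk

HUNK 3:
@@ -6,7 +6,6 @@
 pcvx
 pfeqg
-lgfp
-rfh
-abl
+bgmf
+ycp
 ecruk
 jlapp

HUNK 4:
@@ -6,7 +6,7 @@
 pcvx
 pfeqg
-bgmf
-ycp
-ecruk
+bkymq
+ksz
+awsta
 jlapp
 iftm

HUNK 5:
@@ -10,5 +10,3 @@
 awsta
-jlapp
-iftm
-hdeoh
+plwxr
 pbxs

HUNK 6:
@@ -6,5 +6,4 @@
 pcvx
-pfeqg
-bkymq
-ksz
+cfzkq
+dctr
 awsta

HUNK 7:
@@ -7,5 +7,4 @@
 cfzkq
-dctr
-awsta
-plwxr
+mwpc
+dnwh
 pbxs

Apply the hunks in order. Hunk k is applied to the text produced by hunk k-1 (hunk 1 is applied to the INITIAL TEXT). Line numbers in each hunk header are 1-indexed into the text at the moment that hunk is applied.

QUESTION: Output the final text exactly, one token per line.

Hunk 1: at line 4 remove [lskw] add [pcvx,pfeqg,lgfp] -> 15 lines: ieut zwvzl iguun fsh ehfb pcvx pfeqg lgfp jfqe ecruk jlapp iftm hdeoh pbxs utl
Hunk 2: at line 8 remove [jfqe] add [rfh,abl] -> 16 lines: ieut zwvzl iguun fsh ehfb pcvx pfeqg lgfp rfh abl ecruk jlapp iftm hdeoh pbxs utl
Hunk 3: at line 6 remove [lgfp,rfh,abl] add [bgmf,ycp] -> 15 lines: ieut zwvzl iguun fsh ehfb pcvx pfeqg bgmf ycp ecruk jlapp iftm hdeoh pbxs utl
Hunk 4: at line 6 remove [bgmf,ycp,ecruk] add [bkymq,ksz,awsta] -> 15 lines: ieut zwvzl iguun fsh ehfb pcvx pfeqg bkymq ksz awsta jlapp iftm hdeoh pbxs utl
Hunk 5: at line 10 remove [jlapp,iftm,hdeoh] add [plwxr] -> 13 lines: ieut zwvzl iguun fsh ehfb pcvx pfeqg bkymq ksz awsta plwxr pbxs utl
Hunk 6: at line 6 remove [pfeqg,bkymq,ksz] add [cfzkq,dctr] -> 12 lines: ieut zwvzl iguun fsh ehfb pcvx cfzkq dctr awsta plwxr pbxs utl
Hunk 7: at line 7 remove [dctr,awsta,plwxr] add [mwpc,dnwh] -> 11 lines: ieut zwvzl iguun fsh ehfb pcvx cfzkq mwpc dnwh pbxs utl

Answer: ieut
zwvzl
iguun
fsh
ehfb
pcvx
cfzkq
mwpc
dnwh
pbxs
utl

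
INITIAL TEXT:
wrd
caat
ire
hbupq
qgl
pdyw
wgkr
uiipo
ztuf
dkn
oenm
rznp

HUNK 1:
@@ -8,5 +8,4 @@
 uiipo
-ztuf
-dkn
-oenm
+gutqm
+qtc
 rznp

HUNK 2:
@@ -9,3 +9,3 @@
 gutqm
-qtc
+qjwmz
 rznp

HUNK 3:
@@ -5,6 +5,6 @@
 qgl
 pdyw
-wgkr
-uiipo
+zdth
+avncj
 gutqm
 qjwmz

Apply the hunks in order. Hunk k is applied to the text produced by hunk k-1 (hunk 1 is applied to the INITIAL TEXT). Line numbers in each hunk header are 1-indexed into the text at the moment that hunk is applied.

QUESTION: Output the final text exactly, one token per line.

Answer: wrd
caat
ire
hbupq
qgl
pdyw
zdth
avncj
gutqm
qjwmz
rznp

Derivation:
Hunk 1: at line 8 remove [ztuf,dkn,oenm] add [gutqm,qtc] -> 11 lines: wrd caat ire hbupq qgl pdyw wgkr uiipo gutqm qtc rznp
Hunk 2: at line 9 remove [qtc] add [qjwmz] -> 11 lines: wrd caat ire hbupq qgl pdyw wgkr uiipo gutqm qjwmz rznp
Hunk 3: at line 5 remove [wgkr,uiipo] add [zdth,avncj] -> 11 lines: wrd caat ire hbupq qgl pdyw zdth avncj gutqm qjwmz rznp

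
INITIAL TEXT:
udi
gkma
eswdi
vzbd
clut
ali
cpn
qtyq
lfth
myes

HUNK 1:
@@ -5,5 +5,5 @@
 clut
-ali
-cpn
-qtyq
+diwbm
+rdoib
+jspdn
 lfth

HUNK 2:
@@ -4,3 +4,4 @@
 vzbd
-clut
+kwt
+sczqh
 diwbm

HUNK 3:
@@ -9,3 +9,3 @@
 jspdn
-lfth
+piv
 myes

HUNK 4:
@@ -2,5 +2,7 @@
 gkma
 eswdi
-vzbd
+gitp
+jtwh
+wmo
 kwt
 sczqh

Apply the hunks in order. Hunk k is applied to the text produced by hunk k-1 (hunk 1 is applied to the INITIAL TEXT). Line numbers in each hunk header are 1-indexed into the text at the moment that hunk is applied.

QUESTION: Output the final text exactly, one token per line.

Hunk 1: at line 5 remove [ali,cpn,qtyq] add [diwbm,rdoib,jspdn] -> 10 lines: udi gkma eswdi vzbd clut diwbm rdoib jspdn lfth myes
Hunk 2: at line 4 remove [clut] add [kwt,sczqh] -> 11 lines: udi gkma eswdi vzbd kwt sczqh diwbm rdoib jspdn lfth myes
Hunk 3: at line 9 remove [lfth] add [piv] -> 11 lines: udi gkma eswdi vzbd kwt sczqh diwbm rdoib jspdn piv myes
Hunk 4: at line 2 remove [vzbd] add [gitp,jtwh,wmo] -> 13 lines: udi gkma eswdi gitp jtwh wmo kwt sczqh diwbm rdoib jspdn piv myes

Answer: udi
gkma
eswdi
gitp
jtwh
wmo
kwt
sczqh
diwbm
rdoib
jspdn
piv
myes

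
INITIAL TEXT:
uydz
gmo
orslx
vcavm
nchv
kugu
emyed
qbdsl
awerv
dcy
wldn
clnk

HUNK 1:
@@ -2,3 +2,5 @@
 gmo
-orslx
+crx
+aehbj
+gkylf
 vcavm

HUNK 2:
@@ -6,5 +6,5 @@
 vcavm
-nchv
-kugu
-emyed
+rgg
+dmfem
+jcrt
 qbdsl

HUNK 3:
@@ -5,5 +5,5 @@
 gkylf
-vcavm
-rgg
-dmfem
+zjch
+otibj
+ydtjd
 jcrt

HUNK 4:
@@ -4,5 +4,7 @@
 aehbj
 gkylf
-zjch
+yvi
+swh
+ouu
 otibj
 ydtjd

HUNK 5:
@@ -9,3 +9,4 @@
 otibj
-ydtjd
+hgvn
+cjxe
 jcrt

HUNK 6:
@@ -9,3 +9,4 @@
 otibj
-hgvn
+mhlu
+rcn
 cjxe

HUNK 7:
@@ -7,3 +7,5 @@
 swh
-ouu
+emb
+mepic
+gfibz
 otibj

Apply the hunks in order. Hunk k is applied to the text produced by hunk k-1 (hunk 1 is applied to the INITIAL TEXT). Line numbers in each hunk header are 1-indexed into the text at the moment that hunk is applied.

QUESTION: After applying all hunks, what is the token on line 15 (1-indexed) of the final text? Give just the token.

Hunk 1: at line 2 remove [orslx] add [crx,aehbj,gkylf] -> 14 lines: uydz gmo crx aehbj gkylf vcavm nchv kugu emyed qbdsl awerv dcy wldn clnk
Hunk 2: at line 6 remove [nchv,kugu,emyed] add [rgg,dmfem,jcrt] -> 14 lines: uydz gmo crx aehbj gkylf vcavm rgg dmfem jcrt qbdsl awerv dcy wldn clnk
Hunk 3: at line 5 remove [vcavm,rgg,dmfem] add [zjch,otibj,ydtjd] -> 14 lines: uydz gmo crx aehbj gkylf zjch otibj ydtjd jcrt qbdsl awerv dcy wldn clnk
Hunk 4: at line 4 remove [zjch] add [yvi,swh,ouu] -> 16 lines: uydz gmo crx aehbj gkylf yvi swh ouu otibj ydtjd jcrt qbdsl awerv dcy wldn clnk
Hunk 5: at line 9 remove [ydtjd] add [hgvn,cjxe] -> 17 lines: uydz gmo crx aehbj gkylf yvi swh ouu otibj hgvn cjxe jcrt qbdsl awerv dcy wldn clnk
Hunk 6: at line 9 remove [hgvn] add [mhlu,rcn] -> 18 lines: uydz gmo crx aehbj gkylf yvi swh ouu otibj mhlu rcn cjxe jcrt qbdsl awerv dcy wldn clnk
Hunk 7: at line 7 remove [ouu] add [emb,mepic,gfibz] -> 20 lines: uydz gmo crx aehbj gkylf yvi swh emb mepic gfibz otibj mhlu rcn cjxe jcrt qbdsl awerv dcy wldn clnk
Final line 15: jcrt

Answer: jcrt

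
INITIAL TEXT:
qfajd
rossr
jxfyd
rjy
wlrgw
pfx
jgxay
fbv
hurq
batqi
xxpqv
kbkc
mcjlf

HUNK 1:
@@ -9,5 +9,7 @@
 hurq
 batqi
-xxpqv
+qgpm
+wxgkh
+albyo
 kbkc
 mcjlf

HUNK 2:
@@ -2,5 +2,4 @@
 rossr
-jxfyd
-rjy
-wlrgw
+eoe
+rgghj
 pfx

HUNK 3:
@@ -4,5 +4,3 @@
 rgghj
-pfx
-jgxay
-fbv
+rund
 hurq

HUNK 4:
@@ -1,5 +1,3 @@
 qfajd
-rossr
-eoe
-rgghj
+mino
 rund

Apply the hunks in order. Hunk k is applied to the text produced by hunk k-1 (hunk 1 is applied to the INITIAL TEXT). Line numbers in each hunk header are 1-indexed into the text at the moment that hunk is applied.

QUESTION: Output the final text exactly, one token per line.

Answer: qfajd
mino
rund
hurq
batqi
qgpm
wxgkh
albyo
kbkc
mcjlf

Derivation:
Hunk 1: at line 9 remove [xxpqv] add [qgpm,wxgkh,albyo] -> 15 lines: qfajd rossr jxfyd rjy wlrgw pfx jgxay fbv hurq batqi qgpm wxgkh albyo kbkc mcjlf
Hunk 2: at line 2 remove [jxfyd,rjy,wlrgw] add [eoe,rgghj] -> 14 lines: qfajd rossr eoe rgghj pfx jgxay fbv hurq batqi qgpm wxgkh albyo kbkc mcjlf
Hunk 3: at line 4 remove [pfx,jgxay,fbv] add [rund] -> 12 lines: qfajd rossr eoe rgghj rund hurq batqi qgpm wxgkh albyo kbkc mcjlf
Hunk 4: at line 1 remove [rossr,eoe,rgghj] add [mino] -> 10 lines: qfajd mino rund hurq batqi qgpm wxgkh albyo kbkc mcjlf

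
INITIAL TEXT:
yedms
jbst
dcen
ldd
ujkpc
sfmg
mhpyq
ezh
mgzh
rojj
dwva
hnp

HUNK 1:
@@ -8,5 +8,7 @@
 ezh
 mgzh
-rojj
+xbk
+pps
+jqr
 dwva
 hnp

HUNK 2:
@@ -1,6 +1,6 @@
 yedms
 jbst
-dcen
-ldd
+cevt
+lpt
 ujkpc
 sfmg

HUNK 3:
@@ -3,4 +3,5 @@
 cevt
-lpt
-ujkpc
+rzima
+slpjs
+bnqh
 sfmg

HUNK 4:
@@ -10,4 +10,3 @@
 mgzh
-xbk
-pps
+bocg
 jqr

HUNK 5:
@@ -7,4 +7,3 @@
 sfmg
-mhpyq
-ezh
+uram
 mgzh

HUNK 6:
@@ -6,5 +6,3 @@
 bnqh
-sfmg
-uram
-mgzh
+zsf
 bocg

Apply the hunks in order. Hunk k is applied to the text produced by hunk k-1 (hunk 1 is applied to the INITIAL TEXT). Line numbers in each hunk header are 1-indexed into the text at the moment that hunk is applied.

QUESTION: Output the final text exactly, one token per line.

Answer: yedms
jbst
cevt
rzima
slpjs
bnqh
zsf
bocg
jqr
dwva
hnp

Derivation:
Hunk 1: at line 8 remove [rojj] add [xbk,pps,jqr] -> 14 lines: yedms jbst dcen ldd ujkpc sfmg mhpyq ezh mgzh xbk pps jqr dwva hnp
Hunk 2: at line 1 remove [dcen,ldd] add [cevt,lpt] -> 14 lines: yedms jbst cevt lpt ujkpc sfmg mhpyq ezh mgzh xbk pps jqr dwva hnp
Hunk 3: at line 3 remove [lpt,ujkpc] add [rzima,slpjs,bnqh] -> 15 lines: yedms jbst cevt rzima slpjs bnqh sfmg mhpyq ezh mgzh xbk pps jqr dwva hnp
Hunk 4: at line 10 remove [xbk,pps] add [bocg] -> 14 lines: yedms jbst cevt rzima slpjs bnqh sfmg mhpyq ezh mgzh bocg jqr dwva hnp
Hunk 5: at line 7 remove [mhpyq,ezh] add [uram] -> 13 lines: yedms jbst cevt rzima slpjs bnqh sfmg uram mgzh bocg jqr dwva hnp
Hunk 6: at line 6 remove [sfmg,uram,mgzh] add [zsf] -> 11 lines: yedms jbst cevt rzima slpjs bnqh zsf bocg jqr dwva hnp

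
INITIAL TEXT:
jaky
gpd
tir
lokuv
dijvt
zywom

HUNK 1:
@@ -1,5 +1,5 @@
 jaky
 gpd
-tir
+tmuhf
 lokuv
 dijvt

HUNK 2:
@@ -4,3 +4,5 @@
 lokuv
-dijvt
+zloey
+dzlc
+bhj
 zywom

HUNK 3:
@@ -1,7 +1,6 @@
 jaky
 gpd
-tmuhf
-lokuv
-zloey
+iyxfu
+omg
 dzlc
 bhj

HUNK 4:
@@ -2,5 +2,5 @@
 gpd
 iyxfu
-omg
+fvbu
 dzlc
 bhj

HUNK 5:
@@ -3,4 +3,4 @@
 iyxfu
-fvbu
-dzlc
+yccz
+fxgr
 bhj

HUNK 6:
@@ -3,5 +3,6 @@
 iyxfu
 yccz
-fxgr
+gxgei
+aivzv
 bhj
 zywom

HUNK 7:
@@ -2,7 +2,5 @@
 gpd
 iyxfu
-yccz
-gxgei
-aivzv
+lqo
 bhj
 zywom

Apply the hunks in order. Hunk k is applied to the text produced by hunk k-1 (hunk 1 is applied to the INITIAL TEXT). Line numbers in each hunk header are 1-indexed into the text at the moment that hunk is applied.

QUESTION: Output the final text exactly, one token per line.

Answer: jaky
gpd
iyxfu
lqo
bhj
zywom

Derivation:
Hunk 1: at line 1 remove [tir] add [tmuhf] -> 6 lines: jaky gpd tmuhf lokuv dijvt zywom
Hunk 2: at line 4 remove [dijvt] add [zloey,dzlc,bhj] -> 8 lines: jaky gpd tmuhf lokuv zloey dzlc bhj zywom
Hunk 3: at line 1 remove [tmuhf,lokuv,zloey] add [iyxfu,omg] -> 7 lines: jaky gpd iyxfu omg dzlc bhj zywom
Hunk 4: at line 2 remove [omg] add [fvbu] -> 7 lines: jaky gpd iyxfu fvbu dzlc bhj zywom
Hunk 5: at line 3 remove [fvbu,dzlc] add [yccz,fxgr] -> 7 lines: jaky gpd iyxfu yccz fxgr bhj zywom
Hunk 6: at line 3 remove [fxgr] add [gxgei,aivzv] -> 8 lines: jaky gpd iyxfu yccz gxgei aivzv bhj zywom
Hunk 7: at line 2 remove [yccz,gxgei,aivzv] add [lqo] -> 6 lines: jaky gpd iyxfu lqo bhj zywom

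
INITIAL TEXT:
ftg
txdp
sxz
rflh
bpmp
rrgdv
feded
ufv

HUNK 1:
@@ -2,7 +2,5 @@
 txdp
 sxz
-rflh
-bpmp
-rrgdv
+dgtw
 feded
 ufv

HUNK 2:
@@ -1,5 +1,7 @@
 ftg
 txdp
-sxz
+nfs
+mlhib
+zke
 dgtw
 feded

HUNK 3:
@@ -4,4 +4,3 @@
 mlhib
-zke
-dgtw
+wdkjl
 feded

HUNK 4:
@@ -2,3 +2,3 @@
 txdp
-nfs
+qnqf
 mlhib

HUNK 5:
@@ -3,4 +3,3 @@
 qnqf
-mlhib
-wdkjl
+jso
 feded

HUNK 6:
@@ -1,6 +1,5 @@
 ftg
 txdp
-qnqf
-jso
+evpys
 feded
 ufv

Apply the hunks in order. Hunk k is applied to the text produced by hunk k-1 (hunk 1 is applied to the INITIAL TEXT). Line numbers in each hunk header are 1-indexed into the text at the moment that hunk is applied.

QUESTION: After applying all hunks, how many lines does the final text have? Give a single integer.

Answer: 5

Derivation:
Hunk 1: at line 2 remove [rflh,bpmp,rrgdv] add [dgtw] -> 6 lines: ftg txdp sxz dgtw feded ufv
Hunk 2: at line 1 remove [sxz] add [nfs,mlhib,zke] -> 8 lines: ftg txdp nfs mlhib zke dgtw feded ufv
Hunk 3: at line 4 remove [zke,dgtw] add [wdkjl] -> 7 lines: ftg txdp nfs mlhib wdkjl feded ufv
Hunk 4: at line 2 remove [nfs] add [qnqf] -> 7 lines: ftg txdp qnqf mlhib wdkjl feded ufv
Hunk 5: at line 3 remove [mlhib,wdkjl] add [jso] -> 6 lines: ftg txdp qnqf jso feded ufv
Hunk 6: at line 1 remove [qnqf,jso] add [evpys] -> 5 lines: ftg txdp evpys feded ufv
Final line count: 5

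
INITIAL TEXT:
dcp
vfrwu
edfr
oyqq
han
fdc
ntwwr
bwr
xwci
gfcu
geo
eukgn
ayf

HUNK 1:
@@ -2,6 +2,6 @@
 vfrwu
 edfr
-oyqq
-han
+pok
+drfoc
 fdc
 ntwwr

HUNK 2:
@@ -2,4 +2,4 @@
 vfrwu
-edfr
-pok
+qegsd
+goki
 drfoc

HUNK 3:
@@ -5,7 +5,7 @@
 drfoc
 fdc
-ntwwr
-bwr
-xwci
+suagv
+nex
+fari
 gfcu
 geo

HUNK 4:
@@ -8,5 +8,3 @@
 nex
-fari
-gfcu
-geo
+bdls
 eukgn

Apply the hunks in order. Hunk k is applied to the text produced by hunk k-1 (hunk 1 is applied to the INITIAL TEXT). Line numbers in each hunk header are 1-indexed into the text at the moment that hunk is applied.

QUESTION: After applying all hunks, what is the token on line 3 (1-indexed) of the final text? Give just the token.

Answer: qegsd

Derivation:
Hunk 1: at line 2 remove [oyqq,han] add [pok,drfoc] -> 13 lines: dcp vfrwu edfr pok drfoc fdc ntwwr bwr xwci gfcu geo eukgn ayf
Hunk 2: at line 2 remove [edfr,pok] add [qegsd,goki] -> 13 lines: dcp vfrwu qegsd goki drfoc fdc ntwwr bwr xwci gfcu geo eukgn ayf
Hunk 3: at line 5 remove [ntwwr,bwr,xwci] add [suagv,nex,fari] -> 13 lines: dcp vfrwu qegsd goki drfoc fdc suagv nex fari gfcu geo eukgn ayf
Hunk 4: at line 8 remove [fari,gfcu,geo] add [bdls] -> 11 lines: dcp vfrwu qegsd goki drfoc fdc suagv nex bdls eukgn ayf
Final line 3: qegsd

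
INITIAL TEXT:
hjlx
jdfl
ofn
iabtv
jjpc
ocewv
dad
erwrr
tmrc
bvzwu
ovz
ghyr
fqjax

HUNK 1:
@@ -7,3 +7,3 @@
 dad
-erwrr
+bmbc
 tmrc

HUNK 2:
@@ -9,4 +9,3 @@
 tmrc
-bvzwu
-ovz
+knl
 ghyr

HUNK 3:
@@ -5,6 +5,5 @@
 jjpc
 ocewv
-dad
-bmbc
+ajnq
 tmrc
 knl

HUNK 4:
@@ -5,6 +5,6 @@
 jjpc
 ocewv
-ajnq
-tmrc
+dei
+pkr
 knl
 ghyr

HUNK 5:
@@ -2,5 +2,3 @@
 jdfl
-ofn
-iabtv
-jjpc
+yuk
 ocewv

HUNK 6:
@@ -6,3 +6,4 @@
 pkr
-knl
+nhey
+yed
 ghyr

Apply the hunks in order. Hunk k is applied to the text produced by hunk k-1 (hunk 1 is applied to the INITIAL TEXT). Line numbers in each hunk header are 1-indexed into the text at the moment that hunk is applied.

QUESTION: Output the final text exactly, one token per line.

Answer: hjlx
jdfl
yuk
ocewv
dei
pkr
nhey
yed
ghyr
fqjax

Derivation:
Hunk 1: at line 7 remove [erwrr] add [bmbc] -> 13 lines: hjlx jdfl ofn iabtv jjpc ocewv dad bmbc tmrc bvzwu ovz ghyr fqjax
Hunk 2: at line 9 remove [bvzwu,ovz] add [knl] -> 12 lines: hjlx jdfl ofn iabtv jjpc ocewv dad bmbc tmrc knl ghyr fqjax
Hunk 3: at line 5 remove [dad,bmbc] add [ajnq] -> 11 lines: hjlx jdfl ofn iabtv jjpc ocewv ajnq tmrc knl ghyr fqjax
Hunk 4: at line 5 remove [ajnq,tmrc] add [dei,pkr] -> 11 lines: hjlx jdfl ofn iabtv jjpc ocewv dei pkr knl ghyr fqjax
Hunk 5: at line 2 remove [ofn,iabtv,jjpc] add [yuk] -> 9 lines: hjlx jdfl yuk ocewv dei pkr knl ghyr fqjax
Hunk 6: at line 6 remove [knl] add [nhey,yed] -> 10 lines: hjlx jdfl yuk ocewv dei pkr nhey yed ghyr fqjax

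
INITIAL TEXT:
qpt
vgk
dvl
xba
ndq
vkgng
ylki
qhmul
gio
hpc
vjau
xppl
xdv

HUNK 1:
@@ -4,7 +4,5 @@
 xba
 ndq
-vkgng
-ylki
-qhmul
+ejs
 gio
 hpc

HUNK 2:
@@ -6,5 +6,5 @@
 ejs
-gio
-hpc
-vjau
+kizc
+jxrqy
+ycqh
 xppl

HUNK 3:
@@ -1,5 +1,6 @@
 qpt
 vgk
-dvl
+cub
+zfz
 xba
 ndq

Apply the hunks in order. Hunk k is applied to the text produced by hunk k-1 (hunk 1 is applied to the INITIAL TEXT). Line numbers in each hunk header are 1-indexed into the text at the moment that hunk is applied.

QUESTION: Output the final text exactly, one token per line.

Hunk 1: at line 4 remove [vkgng,ylki,qhmul] add [ejs] -> 11 lines: qpt vgk dvl xba ndq ejs gio hpc vjau xppl xdv
Hunk 2: at line 6 remove [gio,hpc,vjau] add [kizc,jxrqy,ycqh] -> 11 lines: qpt vgk dvl xba ndq ejs kizc jxrqy ycqh xppl xdv
Hunk 3: at line 1 remove [dvl] add [cub,zfz] -> 12 lines: qpt vgk cub zfz xba ndq ejs kizc jxrqy ycqh xppl xdv

Answer: qpt
vgk
cub
zfz
xba
ndq
ejs
kizc
jxrqy
ycqh
xppl
xdv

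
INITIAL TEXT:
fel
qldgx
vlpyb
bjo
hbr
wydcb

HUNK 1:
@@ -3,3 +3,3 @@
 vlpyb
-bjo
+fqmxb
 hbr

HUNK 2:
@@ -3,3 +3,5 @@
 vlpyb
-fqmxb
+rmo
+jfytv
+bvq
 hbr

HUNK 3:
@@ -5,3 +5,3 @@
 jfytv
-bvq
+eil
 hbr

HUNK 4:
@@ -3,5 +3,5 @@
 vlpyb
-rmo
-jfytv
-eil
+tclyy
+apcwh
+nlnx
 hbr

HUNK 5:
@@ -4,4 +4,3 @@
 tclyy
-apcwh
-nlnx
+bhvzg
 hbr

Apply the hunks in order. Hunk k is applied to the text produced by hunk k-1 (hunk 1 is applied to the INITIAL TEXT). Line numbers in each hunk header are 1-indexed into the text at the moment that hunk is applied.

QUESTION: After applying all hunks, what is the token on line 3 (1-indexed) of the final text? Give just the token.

Answer: vlpyb

Derivation:
Hunk 1: at line 3 remove [bjo] add [fqmxb] -> 6 lines: fel qldgx vlpyb fqmxb hbr wydcb
Hunk 2: at line 3 remove [fqmxb] add [rmo,jfytv,bvq] -> 8 lines: fel qldgx vlpyb rmo jfytv bvq hbr wydcb
Hunk 3: at line 5 remove [bvq] add [eil] -> 8 lines: fel qldgx vlpyb rmo jfytv eil hbr wydcb
Hunk 4: at line 3 remove [rmo,jfytv,eil] add [tclyy,apcwh,nlnx] -> 8 lines: fel qldgx vlpyb tclyy apcwh nlnx hbr wydcb
Hunk 5: at line 4 remove [apcwh,nlnx] add [bhvzg] -> 7 lines: fel qldgx vlpyb tclyy bhvzg hbr wydcb
Final line 3: vlpyb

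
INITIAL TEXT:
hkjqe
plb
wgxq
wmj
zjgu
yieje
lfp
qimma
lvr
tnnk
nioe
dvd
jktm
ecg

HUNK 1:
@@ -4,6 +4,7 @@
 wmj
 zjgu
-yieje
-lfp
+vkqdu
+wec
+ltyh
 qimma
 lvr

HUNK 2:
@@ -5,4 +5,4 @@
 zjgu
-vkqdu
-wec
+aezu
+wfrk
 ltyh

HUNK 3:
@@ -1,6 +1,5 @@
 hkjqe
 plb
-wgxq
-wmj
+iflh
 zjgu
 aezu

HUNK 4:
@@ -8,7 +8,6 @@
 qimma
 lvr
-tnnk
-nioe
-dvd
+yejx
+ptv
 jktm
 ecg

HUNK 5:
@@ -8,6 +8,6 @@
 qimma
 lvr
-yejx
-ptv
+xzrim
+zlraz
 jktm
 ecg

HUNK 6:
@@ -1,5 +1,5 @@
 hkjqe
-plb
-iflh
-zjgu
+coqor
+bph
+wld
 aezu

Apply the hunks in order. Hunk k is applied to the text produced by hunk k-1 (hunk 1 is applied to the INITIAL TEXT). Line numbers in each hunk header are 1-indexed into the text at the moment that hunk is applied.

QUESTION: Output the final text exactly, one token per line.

Hunk 1: at line 4 remove [yieje,lfp] add [vkqdu,wec,ltyh] -> 15 lines: hkjqe plb wgxq wmj zjgu vkqdu wec ltyh qimma lvr tnnk nioe dvd jktm ecg
Hunk 2: at line 5 remove [vkqdu,wec] add [aezu,wfrk] -> 15 lines: hkjqe plb wgxq wmj zjgu aezu wfrk ltyh qimma lvr tnnk nioe dvd jktm ecg
Hunk 3: at line 1 remove [wgxq,wmj] add [iflh] -> 14 lines: hkjqe plb iflh zjgu aezu wfrk ltyh qimma lvr tnnk nioe dvd jktm ecg
Hunk 4: at line 8 remove [tnnk,nioe,dvd] add [yejx,ptv] -> 13 lines: hkjqe plb iflh zjgu aezu wfrk ltyh qimma lvr yejx ptv jktm ecg
Hunk 5: at line 8 remove [yejx,ptv] add [xzrim,zlraz] -> 13 lines: hkjqe plb iflh zjgu aezu wfrk ltyh qimma lvr xzrim zlraz jktm ecg
Hunk 6: at line 1 remove [plb,iflh,zjgu] add [coqor,bph,wld] -> 13 lines: hkjqe coqor bph wld aezu wfrk ltyh qimma lvr xzrim zlraz jktm ecg

Answer: hkjqe
coqor
bph
wld
aezu
wfrk
ltyh
qimma
lvr
xzrim
zlraz
jktm
ecg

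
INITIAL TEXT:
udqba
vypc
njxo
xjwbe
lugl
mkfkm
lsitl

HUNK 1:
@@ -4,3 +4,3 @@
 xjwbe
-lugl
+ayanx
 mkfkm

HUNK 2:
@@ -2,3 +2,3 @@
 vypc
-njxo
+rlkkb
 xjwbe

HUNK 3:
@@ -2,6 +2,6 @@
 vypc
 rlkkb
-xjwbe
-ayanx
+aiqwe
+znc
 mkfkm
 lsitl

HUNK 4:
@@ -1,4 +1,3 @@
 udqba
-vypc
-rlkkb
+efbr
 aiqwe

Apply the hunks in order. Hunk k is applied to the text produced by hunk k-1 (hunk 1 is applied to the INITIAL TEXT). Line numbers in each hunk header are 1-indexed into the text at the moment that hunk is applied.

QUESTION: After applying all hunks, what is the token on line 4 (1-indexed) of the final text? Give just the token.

Hunk 1: at line 4 remove [lugl] add [ayanx] -> 7 lines: udqba vypc njxo xjwbe ayanx mkfkm lsitl
Hunk 2: at line 2 remove [njxo] add [rlkkb] -> 7 lines: udqba vypc rlkkb xjwbe ayanx mkfkm lsitl
Hunk 3: at line 2 remove [xjwbe,ayanx] add [aiqwe,znc] -> 7 lines: udqba vypc rlkkb aiqwe znc mkfkm lsitl
Hunk 4: at line 1 remove [vypc,rlkkb] add [efbr] -> 6 lines: udqba efbr aiqwe znc mkfkm lsitl
Final line 4: znc

Answer: znc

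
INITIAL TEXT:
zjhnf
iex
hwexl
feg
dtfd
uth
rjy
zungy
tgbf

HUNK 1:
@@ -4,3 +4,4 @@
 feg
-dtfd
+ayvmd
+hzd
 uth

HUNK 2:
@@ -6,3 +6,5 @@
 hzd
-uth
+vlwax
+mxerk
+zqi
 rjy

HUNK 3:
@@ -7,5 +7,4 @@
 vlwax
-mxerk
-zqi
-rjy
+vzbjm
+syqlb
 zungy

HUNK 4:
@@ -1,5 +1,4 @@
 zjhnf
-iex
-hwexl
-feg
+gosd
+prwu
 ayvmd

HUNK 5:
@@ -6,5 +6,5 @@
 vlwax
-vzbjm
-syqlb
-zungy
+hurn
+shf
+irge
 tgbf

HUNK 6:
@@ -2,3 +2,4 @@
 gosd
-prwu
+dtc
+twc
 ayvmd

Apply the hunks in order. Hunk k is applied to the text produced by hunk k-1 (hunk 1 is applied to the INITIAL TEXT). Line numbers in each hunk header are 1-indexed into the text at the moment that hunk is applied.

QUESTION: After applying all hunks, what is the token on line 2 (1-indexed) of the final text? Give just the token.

Hunk 1: at line 4 remove [dtfd] add [ayvmd,hzd] -> 10 lines: zjhnf iex hwexl feg ayvmd hzd uth rjy zungy tgbf
Hunk 2: at line 6 remove [uth] add [vlwax,mxerk,zqi] -> 12 lines: zjhnf iex hwexl feg ayvmd hzd vlwax mxerk zqi rjy zungy tgbf
Hunk 3: at line 7 remove [mxerk,zqi,rjy] add [vzbjm,syqlb] -> 11 lines: zjhnf iex hwexl feg ayvmd hzd vlwax vzbjm syqlb zungy tgbf
Hunk 4: at line 1 remove [iex,hwexl,feg] add [gosd,prwu] -> 10 lines: zjhnf gosd prwu ayvmd hzd vlwax vzbjm syqlb zungy tgbf
Hunk 5: at line 6 remove [vzbjm,syqlb,zungy] add [hurn,shf,irge] -> 10 lines: zjhnf gosd prwu ayvmd hzd vlwax hurn shf irge tgbf
Hunk 6: at line 2 remove [prwu] add [dtc,twc] -> 11 lines: zjhnf gosd dtc twc ayvmd hzd vlwax hurn shf irge tgbf
Final line 2: gosd

Answer: gosd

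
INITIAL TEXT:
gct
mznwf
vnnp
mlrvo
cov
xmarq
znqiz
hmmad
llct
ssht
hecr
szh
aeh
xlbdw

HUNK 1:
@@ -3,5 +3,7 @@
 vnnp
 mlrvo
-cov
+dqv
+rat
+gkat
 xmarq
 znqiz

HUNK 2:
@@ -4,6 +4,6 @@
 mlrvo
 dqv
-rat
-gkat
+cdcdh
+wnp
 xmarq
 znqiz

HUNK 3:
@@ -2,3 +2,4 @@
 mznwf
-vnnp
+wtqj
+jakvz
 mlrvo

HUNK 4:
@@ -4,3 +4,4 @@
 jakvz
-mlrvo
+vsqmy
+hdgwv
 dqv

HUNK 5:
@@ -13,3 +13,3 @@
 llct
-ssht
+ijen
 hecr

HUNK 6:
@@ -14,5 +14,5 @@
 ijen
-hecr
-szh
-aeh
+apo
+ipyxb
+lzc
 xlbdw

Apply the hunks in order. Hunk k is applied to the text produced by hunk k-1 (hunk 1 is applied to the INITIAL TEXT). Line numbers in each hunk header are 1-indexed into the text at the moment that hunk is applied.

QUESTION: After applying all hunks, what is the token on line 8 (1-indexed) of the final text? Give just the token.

Answer: cdcdh

Derivation:
Hunk 1: at line 3 remove [cov] add [dqv,rat,gkat] -> 16 lines: gct mznwf vnnp mlrvo dqv rat gkat xmarq znqiz hmmad llct ssht hecr szh aeh xlbdw
Hunk 2: at line 4 remove [rat,gkat] add [cdcdh,wnp] -> 16 lines: gct mznwf vnnp mlrvo dqv cdcdh wnp xmarq znqiz hmmad llct ssht hecr szh aeh xlbdw
Hunk 3: at line 2 remove [vnnp] add [wtqj,jakvz] -> 17 lines: gct mznwf wtqj jakvz mlrvo dqv cdcdh wnp xmarq znqiz hmmad llct ssht hecr szh aeh xlbdw
Hunk 4: at line 4 remove [mlrvo] add [vsqmy,hdgwv] -> 18 lines: gct mznwf wtqj jakvz vsqmy hdgwv dqv cdcdh wnp xmarq znqiz hmmad llct ssht hecr szh aeh xlbdw
Hunk 5: at line 13 remove [ssht] add [ijen] -> 18 lines: gct mznwf wtqj jakvz vsqmy hdgwv dqv cdcdh wnp xmarq znqiz hmmad llct ijen hecr szh aeh xlbdw
Hunk 6: at line 14 remove [hecr,szh,aeh] add [apo,ipyxb,lzc] -> 18 lines: gct mznwf wtqj jakvz vsqmy hdgwv dqv cdcdh wnp xmarq znqiz hmmad llct ijen apo ipyxb lzc xlbdw
Final line 8: cdcdh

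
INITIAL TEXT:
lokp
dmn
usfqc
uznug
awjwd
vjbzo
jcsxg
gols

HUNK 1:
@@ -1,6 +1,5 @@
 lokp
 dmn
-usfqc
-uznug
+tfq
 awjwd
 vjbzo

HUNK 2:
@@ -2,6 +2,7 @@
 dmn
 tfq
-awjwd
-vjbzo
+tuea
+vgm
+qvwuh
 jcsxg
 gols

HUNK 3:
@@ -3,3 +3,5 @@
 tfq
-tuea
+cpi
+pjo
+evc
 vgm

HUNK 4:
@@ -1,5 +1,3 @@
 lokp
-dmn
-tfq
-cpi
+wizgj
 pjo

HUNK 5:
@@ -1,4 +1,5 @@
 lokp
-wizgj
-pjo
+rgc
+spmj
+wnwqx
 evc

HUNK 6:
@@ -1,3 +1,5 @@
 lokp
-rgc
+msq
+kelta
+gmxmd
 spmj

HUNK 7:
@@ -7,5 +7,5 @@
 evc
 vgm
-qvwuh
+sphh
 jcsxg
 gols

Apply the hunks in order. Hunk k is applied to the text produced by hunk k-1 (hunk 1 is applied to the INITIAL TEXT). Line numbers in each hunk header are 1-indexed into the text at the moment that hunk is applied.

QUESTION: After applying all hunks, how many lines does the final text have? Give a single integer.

Hunk 1: at line 1 remove [usfqc,uznug] add [tfq] -> 7 lines: lokp dmn tfq awjwd vjbzo jcsxg gols
Hunk 2: at line 2 remove [awjwd,vjbzo] add [tuea,vgm,qvwuh] -> 8 lines: lokp dmn tfq tuea vgm qvwuh jcsxg gols
Hunk 3: at line 3 remove [tuea] add [cpi,pjo,evc] -> 10 lines: lokp dmn tfq cpi pjo evc vgm qvwuh jcsxg gols
Hunk 4: at line 1 remove [dmn,tfq,cpi] add [wizgj] -> 8 lines: lokp wizgj pjo evc vgm qvwuh jcsxg gols
Hunk 5: at line 1 remove [wizgj,pjo] add [rgc,spmj,wnwqx] -> 9 lines: lokp rgc spmj wnwqx evc vgm qvwuh jcsxg gols
Hunk 6: at line 1 remove [rgc] add [msq,kelta,gmxmd] -> 11 lines: lokp msq kelta gmxmd spmj wnwqx evc vgm qvwuh jcsxg gols
Hunk 7: at line 7 remove [qvwuh] add [sphh] -> 11 lines: lokp msq kelta gmxmd spmj wnwqx evc vgm sphh jcsxg gols
Final line count: 11

Answer: 11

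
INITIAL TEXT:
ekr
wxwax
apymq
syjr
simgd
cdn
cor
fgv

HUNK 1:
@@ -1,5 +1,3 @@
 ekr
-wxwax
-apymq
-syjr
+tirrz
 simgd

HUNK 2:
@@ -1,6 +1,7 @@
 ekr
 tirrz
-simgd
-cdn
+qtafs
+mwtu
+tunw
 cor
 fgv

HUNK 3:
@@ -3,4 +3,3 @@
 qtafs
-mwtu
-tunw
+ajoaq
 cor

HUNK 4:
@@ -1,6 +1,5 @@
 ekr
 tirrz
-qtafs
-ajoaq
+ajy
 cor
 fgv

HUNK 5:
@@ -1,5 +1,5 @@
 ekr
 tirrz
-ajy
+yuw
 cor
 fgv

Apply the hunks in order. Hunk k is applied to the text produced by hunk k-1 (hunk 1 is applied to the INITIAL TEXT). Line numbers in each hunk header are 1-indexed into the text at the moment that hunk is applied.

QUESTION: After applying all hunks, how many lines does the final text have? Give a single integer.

Hunk 1: at line 1 remove [wxwax,apymq,syjr] add [tirrz] -> 6 lines: ekr tirrz simgd cdn cor fgv
Hunk 2: at line 1 remove [simgd,cdn] add [qtafs,mwtu,tunw] -> 7 lines: ekr tirrz qtafs mwtu tunw cor fgv
Hunk 3: at line 3 remove [mwtu,tunw] add [ajoaq] -> 6 lines: ekr tirrz qtafs ajoaq cor fgv
Hunk 4: at line 1 remove [qtafs,ajoaq] add [ajy] -> 5 lines: ekr tirrz ajy cor fgv
Hunk 5: at line 1 remove [ajy] add [yuw] -> 5 lines: ekr tirrz yuw cor fgv
Final line count: 5

Answer: 5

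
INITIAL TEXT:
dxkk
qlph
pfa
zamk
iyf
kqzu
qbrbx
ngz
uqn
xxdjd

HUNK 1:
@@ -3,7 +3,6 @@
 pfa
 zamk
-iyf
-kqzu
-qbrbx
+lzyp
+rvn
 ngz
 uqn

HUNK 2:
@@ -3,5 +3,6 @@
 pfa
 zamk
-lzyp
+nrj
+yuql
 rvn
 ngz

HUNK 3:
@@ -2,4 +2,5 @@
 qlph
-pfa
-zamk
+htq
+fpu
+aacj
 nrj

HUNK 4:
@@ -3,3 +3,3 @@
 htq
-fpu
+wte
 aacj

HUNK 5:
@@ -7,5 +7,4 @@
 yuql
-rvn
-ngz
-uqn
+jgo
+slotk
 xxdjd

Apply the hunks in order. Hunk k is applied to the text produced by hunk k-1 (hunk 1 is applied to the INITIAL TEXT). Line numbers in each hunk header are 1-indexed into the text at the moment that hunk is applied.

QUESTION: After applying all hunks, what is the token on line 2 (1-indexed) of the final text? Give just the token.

Answer: qlph

Derivation:
Hunk 1: at line 3 remove [iyf,kqzu,qbrbx] add [lzyp,rvn] -> 9 lines: dxkk qlph pfa zamk lzyp rvn ngz uqn xxdjd
Hunk 2: at line 3 remove [lzyp] add [nrj,yuql] -> 10 lines: dxkk qlph pfa zamk nrj yuql rvn ngz uqn xxdjd
Hunk 3: at line 2 remove [pfa,zamk] add [htq,fpu,aacj] -> 11 lines: dxkk qlph htq fpu aacj nrj yuql rvn ngz uqn xxdjd
Hunk 4: at line 3 remove [fpu] add [wte] -> 11 lines: dxkk qlph htq wte aacj nrj yuql rvn ngz uqn xxdjd
Hunk 5: at line 7 remove [rvn,ngz,uqn] add [jgo,slotk] -> 10 lines: dxkk qlph htq wte aacj nrj yuql jgo slotk xxdjd
Final line 2: qlph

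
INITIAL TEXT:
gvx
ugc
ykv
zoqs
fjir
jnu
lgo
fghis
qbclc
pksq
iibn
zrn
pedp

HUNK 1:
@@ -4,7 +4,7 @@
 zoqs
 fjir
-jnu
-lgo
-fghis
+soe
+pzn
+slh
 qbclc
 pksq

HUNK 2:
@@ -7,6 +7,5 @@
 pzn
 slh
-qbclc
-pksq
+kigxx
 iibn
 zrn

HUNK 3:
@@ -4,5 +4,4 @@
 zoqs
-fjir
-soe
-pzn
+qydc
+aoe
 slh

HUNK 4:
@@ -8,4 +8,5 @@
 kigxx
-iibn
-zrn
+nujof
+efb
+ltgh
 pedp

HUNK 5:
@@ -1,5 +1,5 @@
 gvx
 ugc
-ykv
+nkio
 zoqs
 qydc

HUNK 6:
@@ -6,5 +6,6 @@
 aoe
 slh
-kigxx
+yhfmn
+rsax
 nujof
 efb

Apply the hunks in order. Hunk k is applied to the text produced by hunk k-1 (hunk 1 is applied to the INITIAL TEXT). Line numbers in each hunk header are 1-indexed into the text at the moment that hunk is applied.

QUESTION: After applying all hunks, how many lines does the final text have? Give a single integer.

Hunk 1: at line 4 remove [jnu,lgo,fghis] add [soe,pzn,slh] -> 13 lines: gvx ugc ykv zoqs fjir soe pzn slh qbclc pksq iibn zrn pedp
Hunk 2: at line 7 remove [qbclc,pksq] add [kigxx] -> 12 lines: gvx ugc ykv zoqs fjir soe pzn slh kigxx iibn zrn pedp
Hunk 3: at line 4 remove [fjir,soe,pzn] add [qydc,aoe] -> 11 lines: gvx ugc ykv zoqs qydc aoe slh kigxx iibn zrn pedp
Hunk 4: at line 8 remove [iibn,zrn] add [nujof,efb,ltgh] -> 12 lines: gvx ugc ykv zoqs qydc aoe slh kigxx nujof efb ltgh pedp
Hunk 5: at line 1 remove [ykv] add [nkio] -> 12 lines: gvx ugc nkio zoqs qydc aoe slh kigxx nujof efb ltgh pedp
Hunk 6: at line 6 remove [kigxx] add [yhfmn,rsax] -> 13 lines: gvx ugc nkio zoqs qydc aoe slh yhfmn rsax nujof efb ltgh pedp
Final line count: 13

Answer: 13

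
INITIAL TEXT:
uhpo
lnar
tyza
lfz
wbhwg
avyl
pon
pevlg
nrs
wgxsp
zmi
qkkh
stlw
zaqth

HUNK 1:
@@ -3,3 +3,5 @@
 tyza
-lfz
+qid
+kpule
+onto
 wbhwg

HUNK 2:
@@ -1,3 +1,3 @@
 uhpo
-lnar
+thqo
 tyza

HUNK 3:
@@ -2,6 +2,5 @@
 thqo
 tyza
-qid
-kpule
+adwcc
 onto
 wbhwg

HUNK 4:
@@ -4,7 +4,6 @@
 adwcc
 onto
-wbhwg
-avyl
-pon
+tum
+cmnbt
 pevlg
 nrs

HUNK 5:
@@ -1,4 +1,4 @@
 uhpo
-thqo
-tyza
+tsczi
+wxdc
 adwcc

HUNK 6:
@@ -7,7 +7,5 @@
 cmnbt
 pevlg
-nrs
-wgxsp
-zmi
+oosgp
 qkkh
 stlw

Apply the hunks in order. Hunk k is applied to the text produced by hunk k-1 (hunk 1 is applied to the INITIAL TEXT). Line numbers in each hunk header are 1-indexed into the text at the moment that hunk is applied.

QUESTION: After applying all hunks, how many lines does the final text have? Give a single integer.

Hunk 1: at line 3 remove [lfz] add [qid,kpule,onto] -> 16 lines: uhpo lnar tyza qid kpule onto wbhwg avyl pon pevlg nrs wgxsp zmi qkkh stlw zaqth
Hunk 2: at line 1 remove [lnar] add [thqo] -> 16 lines: uhpo thqo tyza qid kpule onto wbhwg avyl pon pevlg nrs wgxsp zmi qkkh stlw zaqth
Hunk 3: at line 2 remove [qid,kpule] add [adwcc] -> 15 lines: uhpo thqo tyza adwcc onto wbhwg avyl pon pevlg nrs wgxsp zmi qkkh stlw zaqth
Hunk 4: at line 4 remove [wbhwg,avyl,pon] add [tum,cmnbt] -> 14 lines: uhpo thqo tyza adwcc onto tum cmnbt pevlg nrs wgxsp zmi qkkh stlw zaqth
Hunk 5: at line 1 remove [thqo,tyza] add [tsczi,wxdc] -> 14 lines: uhpo tsczi wxdc adwcc onto tum cmnbt pevlg nrs wgxsp zmi qkkh stlw zaqth
Hunk 6: at line 7 remove [nrs,wgxsp,zmi] add [oosgp] -> 12 lines: uhpo tsczi wxdc adwcc onto tum cmnbt pevlg oosgp qkkh stlw zaqth
Final line count: 12

Answer: 12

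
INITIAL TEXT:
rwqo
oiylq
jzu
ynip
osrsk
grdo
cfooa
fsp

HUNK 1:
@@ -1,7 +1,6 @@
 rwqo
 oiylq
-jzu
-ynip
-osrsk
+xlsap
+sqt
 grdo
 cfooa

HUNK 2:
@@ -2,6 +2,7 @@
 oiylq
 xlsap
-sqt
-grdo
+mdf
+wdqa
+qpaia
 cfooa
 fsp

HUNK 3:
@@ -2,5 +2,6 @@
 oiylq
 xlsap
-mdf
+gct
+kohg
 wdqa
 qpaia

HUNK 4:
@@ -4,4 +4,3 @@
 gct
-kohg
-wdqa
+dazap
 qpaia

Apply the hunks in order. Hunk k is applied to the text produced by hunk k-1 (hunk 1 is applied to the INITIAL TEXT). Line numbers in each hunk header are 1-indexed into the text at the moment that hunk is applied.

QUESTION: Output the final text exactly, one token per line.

Hunk 1: at line 1 remove [jzu,ynip,osrsk] add [xlsap,sqt] -> 7 lines: rwqo oiylq xlsap sqt grdo cfooa fsp
Hunk 2: at line 2 remove [sqt,grdo] add [mdf,wdqa,qpaia] -> 8 lines: rwqo oiylq xlsap mdf wdqa qpaia cfooa fsp
Hunk 3: at line 2 remove [mdf] add [gct,kohg] -> 9 lines: rwqo oiylq xlsap gct kohg wdqa qpaia cfooa fsp
Hunk 4: at line 4 remove [kohg,wdqa] add [dazap] -> 8 lines: rwqo oiylq xlsap gct dazap qpaia cfooa fsp

Answer: rwqo
oiylq
xlsap
gct
dazap
qpaia
cfooa
fsp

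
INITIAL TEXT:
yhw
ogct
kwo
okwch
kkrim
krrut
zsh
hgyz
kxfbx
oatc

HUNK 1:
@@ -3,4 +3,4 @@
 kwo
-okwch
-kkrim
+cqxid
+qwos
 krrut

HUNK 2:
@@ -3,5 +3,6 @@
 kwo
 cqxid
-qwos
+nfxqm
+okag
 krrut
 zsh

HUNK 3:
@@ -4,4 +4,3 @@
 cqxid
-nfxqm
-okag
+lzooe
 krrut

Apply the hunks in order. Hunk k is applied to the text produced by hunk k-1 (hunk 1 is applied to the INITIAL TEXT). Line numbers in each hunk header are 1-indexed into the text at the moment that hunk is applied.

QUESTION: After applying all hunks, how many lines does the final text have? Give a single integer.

Hunk 1: at line 3 remove [okwch,kkrim] add [cqxid,qwos] -> 10 lines: yhw ogct kwo cqxid qwos krrut zsh hgyz kxfbx oatc
Hunk 2: at line 3 remove [qwos] add [nfxqm,okag] -> 11 lines: yhw ogct kwo cqxid nfxqm okag krrut zsh hgyz kxfbx oatc
Hunk 3: at line 4 remove [nfxqm,okag] add [lzooe] -> 10 lines: yhw ogct kwo cqxid lzooe krrut zsh hgyz kxfbx oatc
Final line count: 10

Answer: 10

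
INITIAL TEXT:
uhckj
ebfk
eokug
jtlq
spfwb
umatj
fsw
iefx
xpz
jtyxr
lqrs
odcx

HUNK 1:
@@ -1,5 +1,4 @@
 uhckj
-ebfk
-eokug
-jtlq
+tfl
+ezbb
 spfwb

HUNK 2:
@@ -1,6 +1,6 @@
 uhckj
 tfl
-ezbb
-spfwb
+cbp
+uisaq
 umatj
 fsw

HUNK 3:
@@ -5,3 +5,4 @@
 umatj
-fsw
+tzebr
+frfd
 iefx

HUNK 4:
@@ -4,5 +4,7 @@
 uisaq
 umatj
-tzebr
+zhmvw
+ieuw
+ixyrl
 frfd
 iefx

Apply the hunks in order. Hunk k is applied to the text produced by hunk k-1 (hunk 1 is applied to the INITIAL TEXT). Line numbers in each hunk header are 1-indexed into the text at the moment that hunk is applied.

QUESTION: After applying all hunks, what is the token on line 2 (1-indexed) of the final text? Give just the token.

Hunk 1: at line 1 remove [ebfk,eokug,jtlq] add [tfl,ezbb] -> 11 lines: uhckj tfl ezbb spfwb umatj fsw iefx xpz jtyxr lqrs odcx
Hunk 2: at line 1 remove [ezbb,spfwb] add [cbp,uisaq] -> 11 lines: uhckj tfl cbp uisaq umatj fsw iefx xpz jtyxr lqrs odcx
Hunk 3: at line 5 remove [fsw] add [tzebr,frfd] -> 12 lines: uhckj tfl cbp uisaq umatj tzebr frfd iefx xpz jtyxr lqrs odcx
Hunk 4: at line 4 remove [tzebr] add [zhmvw,ieuw,ixyrl] -> 14 lines: uhckj tfl cbp uisaq umatj zhmvw ieuw ixyrl frfd iefx xpz jtyxr lqrs odcx
Final line 2: tfl

Answer: tfl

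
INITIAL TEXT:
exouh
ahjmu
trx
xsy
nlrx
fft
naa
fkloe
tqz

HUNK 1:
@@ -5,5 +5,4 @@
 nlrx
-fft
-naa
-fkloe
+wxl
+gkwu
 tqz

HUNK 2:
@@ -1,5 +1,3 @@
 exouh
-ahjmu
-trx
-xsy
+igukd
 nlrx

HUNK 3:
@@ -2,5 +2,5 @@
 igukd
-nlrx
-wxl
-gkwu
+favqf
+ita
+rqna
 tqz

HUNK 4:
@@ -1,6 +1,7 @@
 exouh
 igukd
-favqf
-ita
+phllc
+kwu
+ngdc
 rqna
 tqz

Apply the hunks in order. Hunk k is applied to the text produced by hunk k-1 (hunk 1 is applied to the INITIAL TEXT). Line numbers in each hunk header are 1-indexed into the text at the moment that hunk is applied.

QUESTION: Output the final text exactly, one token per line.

Answer: exouh
igukd
phllc
kwu
ngdc
rqna
tqz

Derivation:
Hunk 1: at line 5 remove [fft,naa,fkloe] add [wxl,gkwu] -> 8 lines: exouh ahjmu trx xsy nlrx wxl gkwu tqz
Hunk 2: at line 1 remove [ahjmu,trx,xsy] add [igukd] -> 6 lines: exouh igukd nlrx wxl gkwu tqz
Hunk 3: at line 2 remove [nlrx,wxl,gkwu] add [favqf,ita,rqna] -> 6 lines: exouh igukd favqf ita rqna tqz
Hunk 4: at line 1 remove [favqf,ita] add [phllc,kwu,ngdc] -> 7 lines: exouh igukd phllc kwu ngdc rqna tqz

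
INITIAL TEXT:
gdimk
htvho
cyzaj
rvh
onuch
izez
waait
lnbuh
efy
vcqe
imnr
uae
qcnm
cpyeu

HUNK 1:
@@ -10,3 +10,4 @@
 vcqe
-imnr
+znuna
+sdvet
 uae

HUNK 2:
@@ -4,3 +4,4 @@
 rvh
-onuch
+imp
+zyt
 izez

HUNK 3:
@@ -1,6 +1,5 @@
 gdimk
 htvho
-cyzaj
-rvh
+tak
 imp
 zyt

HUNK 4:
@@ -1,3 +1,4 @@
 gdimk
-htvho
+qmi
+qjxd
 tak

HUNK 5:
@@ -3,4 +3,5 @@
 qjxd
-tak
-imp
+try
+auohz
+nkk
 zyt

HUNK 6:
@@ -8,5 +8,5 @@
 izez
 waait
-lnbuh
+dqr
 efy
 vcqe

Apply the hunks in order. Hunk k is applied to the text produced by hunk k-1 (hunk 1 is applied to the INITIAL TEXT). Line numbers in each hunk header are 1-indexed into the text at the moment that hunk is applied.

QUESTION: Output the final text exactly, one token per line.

Answer: gdimk
qmi
qjxd
try
auohz
nkk
zyt
izez
waait
dqr
efy
vcqe
znuna
sdvet
uae
qcnm
cpyeu

Derivation:
Hunk 1: at line 10 remove [imnr] add [znuna,sdvet] -> 15 lines: gdimk htvho cyzaj rvh onuch izez waait lnbuh efy vcqe znuna sdvet uae qcnm cpyeu
Hunk 2: at line 4 remove [onuch] add [imp,zyt] -> 16 lines: gdimk htvho cyzaj rvh imp zyt izez waait lnbuh efy vcqe znuna sdvet uae qcnm cpyeu
Hunk 3: at line 1 remove [cyzaj,rvh] add [tak] -> 15 lines: gdimk htvho tak imp zyt izez waait lnbuh efy vcqe znuna sdvet uae qcnm cpyeu
Hunk 4: at line 1 remove [htvho] add [qmi,qjxd] -> 16 lines: gdimk qmi qjxd tak imp zyt izez waait lnbuh efy vcqe znuna sdvet uae qcnm cpyeu
Hunk 5: at line 3 remove [tak,imp] add [try,auohz,nkk] -> 17 lines: gdimk qmi qjxd try auohz nkk zyt izez waait lnbuh efy vcqe znuna sdvet uae qcnm cpyeu
Hunk 6: at line 8 remove [lnbuh] add [dqr] -> 17 lines: gdimk qmi qjxd try auohz nkk zyt izez waait dqr efy vcqe znuna sdvet uae qcnm cpyeu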